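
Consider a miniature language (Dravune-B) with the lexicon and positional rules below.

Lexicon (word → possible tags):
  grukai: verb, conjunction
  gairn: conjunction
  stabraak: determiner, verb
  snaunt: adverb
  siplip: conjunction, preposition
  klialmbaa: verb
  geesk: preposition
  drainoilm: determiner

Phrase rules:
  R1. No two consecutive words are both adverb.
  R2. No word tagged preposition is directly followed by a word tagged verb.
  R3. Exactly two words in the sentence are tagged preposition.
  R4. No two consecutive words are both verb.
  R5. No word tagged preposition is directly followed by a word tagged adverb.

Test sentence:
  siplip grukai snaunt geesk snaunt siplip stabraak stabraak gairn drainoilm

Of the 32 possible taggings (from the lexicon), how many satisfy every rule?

0

Candidates per position — 1:siplip {conjunction,preposition}; 2:grukai {verb,conjunction}; 3:snaunt {adverb}; 4:geesk {preposition}; 5:snaunt {adverb}; 6:siplip {conjunction,preposition}; 7:stabraak {determiner,verb}; 8:stabraak {determiner,verb}; 9:gairn {conjunction}; 10:drainoilm {determiner}.
There are 32 candidate sequences in total.
Rule 5 cannot be satisfied by any choice of tags from the lexicon.
So there is no consistent tagging.
Count = 0.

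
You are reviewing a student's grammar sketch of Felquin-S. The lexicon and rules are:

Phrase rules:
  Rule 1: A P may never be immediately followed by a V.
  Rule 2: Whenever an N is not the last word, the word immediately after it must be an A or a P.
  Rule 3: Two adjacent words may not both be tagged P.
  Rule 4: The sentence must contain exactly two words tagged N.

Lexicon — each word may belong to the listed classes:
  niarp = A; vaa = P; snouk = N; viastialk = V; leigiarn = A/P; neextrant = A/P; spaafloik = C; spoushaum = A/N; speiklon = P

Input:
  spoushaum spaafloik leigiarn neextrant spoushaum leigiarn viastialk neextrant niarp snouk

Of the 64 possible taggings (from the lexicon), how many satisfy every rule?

Candidates per position — 1:spoushaum {A,N}; 2:spaafloik {C}; 3:leigiarn {A,P}; 4:neextrant {A,P}; 5:spoushaum {A,N}; 6:leigiarn {A,P}; 7:viastialk {V}; 8:neextrant {A,P}; 9:niarp {A}; 10:snouk {N}.
There are 64 candidate sequences in total.
Checking each against the rules leaves 6 sequences.
Count = 6.

6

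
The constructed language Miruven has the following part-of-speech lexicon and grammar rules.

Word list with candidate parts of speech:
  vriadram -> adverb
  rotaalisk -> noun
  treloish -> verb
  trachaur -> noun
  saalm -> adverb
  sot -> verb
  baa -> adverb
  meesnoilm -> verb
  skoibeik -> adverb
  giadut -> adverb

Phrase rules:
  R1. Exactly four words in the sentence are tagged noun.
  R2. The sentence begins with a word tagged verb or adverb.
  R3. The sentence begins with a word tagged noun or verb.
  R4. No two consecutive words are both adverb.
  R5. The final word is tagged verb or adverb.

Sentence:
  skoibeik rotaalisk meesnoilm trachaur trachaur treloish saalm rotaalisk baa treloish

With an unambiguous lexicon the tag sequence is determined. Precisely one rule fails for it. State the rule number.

Fixed tagging: adverb noun verb noun noun verb adverb noun adverb verb.
Applying the rules: R1 ✓, R2 ✓, R3 ✗, R4 ✓, R5 ✓.
Only rule 3 fails.

3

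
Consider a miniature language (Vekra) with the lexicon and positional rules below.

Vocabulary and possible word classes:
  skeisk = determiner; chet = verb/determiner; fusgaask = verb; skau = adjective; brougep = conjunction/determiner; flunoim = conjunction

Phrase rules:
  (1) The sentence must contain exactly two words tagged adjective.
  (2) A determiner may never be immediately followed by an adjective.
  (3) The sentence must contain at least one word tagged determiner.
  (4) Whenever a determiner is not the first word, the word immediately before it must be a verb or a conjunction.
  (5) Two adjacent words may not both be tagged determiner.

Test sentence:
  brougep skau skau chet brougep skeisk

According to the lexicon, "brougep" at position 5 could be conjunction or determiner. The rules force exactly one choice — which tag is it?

conjunction

Candidates per position — 1:brougep {conjunction,determiner}; 2:skau {adjective}; 3:skau {adjective}; 4:chet {verb,determiner}; 5:brougep {conjunction,determiner}; 6:skeisk {determiner}.
At position 1, choosing determiner makes rule 2 impossible to satisfy; hence conjunction.
At position 4, choosing determiner makes rule 4 impossible to satisfy; hence verb.
At position 5, choosing determiner makes rule 4 impossible to satisfy; hence conjunction.
The only consistent sequence is: conjunction adjective adjective verb conjunction determiner.
Check: rule 1 ✓; rule 2 ✓; rule 3 ✓; rule 4 ✓; rule 5 ✓.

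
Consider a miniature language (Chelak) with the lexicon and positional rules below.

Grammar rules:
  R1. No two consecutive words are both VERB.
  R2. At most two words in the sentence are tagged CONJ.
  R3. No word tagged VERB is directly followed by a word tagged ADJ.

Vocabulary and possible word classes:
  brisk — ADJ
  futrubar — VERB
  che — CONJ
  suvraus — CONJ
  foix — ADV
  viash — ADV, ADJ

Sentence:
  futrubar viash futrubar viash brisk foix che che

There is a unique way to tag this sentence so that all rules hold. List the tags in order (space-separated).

Candidates per position — 1:futrubar {VERB}; 2:viash {ADV,ADJ}; 3:futrubar {VERB}; 4:viash {ADV,ADJ}; 5:brisk {ADJ}; 6:foix {ADV}; 7:che {CONJ}; 8:che {CONJ}.
Position 2: tagging it ADJ would leave rule 3 unsatisfiable, so it must be ADV.
Position 4: tagging it ADJ would leave rule 3 unsatisfiable, so it must be ADV.
The unique satisfying tagging is: VERB ADV VERB ADV ADJ ADV CONJ CONJ.
Verifying each rule — rule 1 ok; rule 2 ok; rule 3 ok.

VERB ADV VERB ADV ADJ ADV CONJ CONJ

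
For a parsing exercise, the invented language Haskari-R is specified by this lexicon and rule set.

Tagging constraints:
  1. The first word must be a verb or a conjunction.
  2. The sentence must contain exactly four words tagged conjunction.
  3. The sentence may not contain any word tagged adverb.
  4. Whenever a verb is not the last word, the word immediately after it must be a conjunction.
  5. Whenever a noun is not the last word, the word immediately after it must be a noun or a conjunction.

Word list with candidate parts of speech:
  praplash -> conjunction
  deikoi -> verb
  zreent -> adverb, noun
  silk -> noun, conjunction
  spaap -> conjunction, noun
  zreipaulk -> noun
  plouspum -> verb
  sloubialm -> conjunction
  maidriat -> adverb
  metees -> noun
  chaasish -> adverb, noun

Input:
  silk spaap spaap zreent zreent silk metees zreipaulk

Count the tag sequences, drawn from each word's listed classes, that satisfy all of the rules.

Candidates per position — 1:silk {noun,conjunction}; 2:spaap {conjunction,noun}; 3:spaap {conjunction,noun}; 4:zreent {adverb,noun}; 5:zreent {adverb,noun}; 6:silk {noun,conjunction}; 7:metees {noun}; 8:zreipaulk {noun}.
There are 64 candidate sequences in total.
The sequences that satisfy every rule: conjunction conjunction conjunction noun noun conjunction noun noun.
Count = 1.

1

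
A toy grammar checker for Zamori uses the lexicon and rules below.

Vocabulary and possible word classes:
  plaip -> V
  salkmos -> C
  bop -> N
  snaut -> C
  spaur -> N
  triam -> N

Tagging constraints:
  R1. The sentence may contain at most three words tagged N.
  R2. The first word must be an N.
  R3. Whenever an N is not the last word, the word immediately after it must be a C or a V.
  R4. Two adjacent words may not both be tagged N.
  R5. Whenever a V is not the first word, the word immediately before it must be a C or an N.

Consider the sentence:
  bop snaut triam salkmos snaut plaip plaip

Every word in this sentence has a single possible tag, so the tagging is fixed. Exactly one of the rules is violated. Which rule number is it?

5

Fixed tagging: N C N C C V V.
Checking each rule: R1 holds, R2 holds, R3 holds, R4 holds, R5 violated.
Only rule 5 fails.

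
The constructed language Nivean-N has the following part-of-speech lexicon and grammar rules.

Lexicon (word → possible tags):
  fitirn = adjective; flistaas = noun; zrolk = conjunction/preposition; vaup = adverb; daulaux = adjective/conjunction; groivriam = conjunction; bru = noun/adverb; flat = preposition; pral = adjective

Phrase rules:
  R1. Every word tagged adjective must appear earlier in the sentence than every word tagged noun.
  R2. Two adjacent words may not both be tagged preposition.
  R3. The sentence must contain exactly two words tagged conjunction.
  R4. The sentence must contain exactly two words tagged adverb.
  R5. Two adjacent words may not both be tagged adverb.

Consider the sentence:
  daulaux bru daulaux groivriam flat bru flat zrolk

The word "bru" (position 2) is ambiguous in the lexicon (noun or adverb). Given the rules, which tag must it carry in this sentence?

Candidates per position — 1:daulaux {adjective,conjunction}; 2:bru {noun,adverb}; 3:daulaux {adjective,conjunction}; 4:groivriam {conjunction}; 5:flat {preposition}; 6:bru {noun,adverb}; 7:flat {preposition}; 8:zrolk {conjunction,preposition}.
At position 2, choosing noun makes rule 4 impossible to satisfy; hence adverb.
At position 6, choosing noun makes rule 4 impossible to satisfy; hence adverb.
At position 8, choosing preposition makes rule 2 impossible to satisfy; hence conjunction.
At position 1, choosing conjunction makes rule 3 impossible to satisfy; hence adjective.
At position 3, choosing conjunction makes rule 3 impossible to satisfy; hence adjective.
That leaves exactly one tagging: adjective adverb adjective conjunction preposition adverb preposition conjunction.
Checking: rule 1 holds; rule 2 holds; rule 3 holds; rule 4 holds; rule 5 holds.

adverb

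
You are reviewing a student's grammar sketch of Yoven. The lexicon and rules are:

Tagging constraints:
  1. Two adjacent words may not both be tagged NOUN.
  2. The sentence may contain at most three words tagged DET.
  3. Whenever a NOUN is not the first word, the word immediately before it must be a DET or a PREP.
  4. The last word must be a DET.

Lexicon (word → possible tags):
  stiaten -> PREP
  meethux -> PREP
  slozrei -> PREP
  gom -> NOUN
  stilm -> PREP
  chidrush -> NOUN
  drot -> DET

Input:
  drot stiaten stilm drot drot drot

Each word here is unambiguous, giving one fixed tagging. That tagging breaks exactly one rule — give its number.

2

Fixed tagging: DET PREP PREP DET DET DET.
Checking each rule: R1 pass, R2 fail, R3 pass, R4 pass.
Only rule 2 fails.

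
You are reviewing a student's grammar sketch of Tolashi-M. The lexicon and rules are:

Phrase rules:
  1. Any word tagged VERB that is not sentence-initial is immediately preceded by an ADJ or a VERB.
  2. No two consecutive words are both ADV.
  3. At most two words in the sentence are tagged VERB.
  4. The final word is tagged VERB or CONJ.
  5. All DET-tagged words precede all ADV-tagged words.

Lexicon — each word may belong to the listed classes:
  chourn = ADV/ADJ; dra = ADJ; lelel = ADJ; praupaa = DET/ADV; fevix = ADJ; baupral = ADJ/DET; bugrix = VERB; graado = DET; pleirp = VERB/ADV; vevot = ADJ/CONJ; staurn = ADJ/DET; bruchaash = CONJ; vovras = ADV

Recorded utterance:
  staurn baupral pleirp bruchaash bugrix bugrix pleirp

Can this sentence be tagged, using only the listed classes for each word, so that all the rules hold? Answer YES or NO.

Candidates per position — 1:staurn {ADJ,DET}; 2:baupral {ADJ,DET}; 3:pleirp {VERB,ADV}; 4:bruchaash {CONJ}; 5:bugrix {VERB}; 6:bugrix {VERB}; 7:pleirp {VERB,ADV}.
Rule 1 cannot be satisfied by any choice of tags from the lexicon.
So there is no consistent tagging.

NO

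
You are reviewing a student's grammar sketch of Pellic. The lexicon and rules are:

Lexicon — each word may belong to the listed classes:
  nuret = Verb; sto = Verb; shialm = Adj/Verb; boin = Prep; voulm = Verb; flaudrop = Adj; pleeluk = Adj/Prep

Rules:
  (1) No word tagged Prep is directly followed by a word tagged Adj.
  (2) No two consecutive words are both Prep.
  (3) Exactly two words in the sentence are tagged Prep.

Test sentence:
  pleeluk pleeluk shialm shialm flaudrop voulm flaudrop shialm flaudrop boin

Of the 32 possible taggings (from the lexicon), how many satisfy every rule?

Candidates per position — 1:pleeluk {Adj,Prep}; 2:pleeluk {Adj,Prep}; 3:shialm {Adj,Verb}; 4:shialm {Adj,Verb}; 5:flaudrop {Adj}; 6:voulm {Verb}; 7:flaudrop {Adj}; 8:shialm {Adj,Verb}; 9:flaudrop {Adj}; 10:boin {Prep}.
There are 32 candidate sequences in total.
The sequences that satisfy every rule: Adj Prep Verb Adj Adj Verb Adj Adj Adj Prep; Adj Prep Verb Adj Adj Verb Adj Verb Adj Prep; Adj Prep Verb Verb Adj Verb Adj Adj Adj Prep; Adj Prep Verb Verb Adj Verb Adj Verb Adj Prep.
Count = 4.

4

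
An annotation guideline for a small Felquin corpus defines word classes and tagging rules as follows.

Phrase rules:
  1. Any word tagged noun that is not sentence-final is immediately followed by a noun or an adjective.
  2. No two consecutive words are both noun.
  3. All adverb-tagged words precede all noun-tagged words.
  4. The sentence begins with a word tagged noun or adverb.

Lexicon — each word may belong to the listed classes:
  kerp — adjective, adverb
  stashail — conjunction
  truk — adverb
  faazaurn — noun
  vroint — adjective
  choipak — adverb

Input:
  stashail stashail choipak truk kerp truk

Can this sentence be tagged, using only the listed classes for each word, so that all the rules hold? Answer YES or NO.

Candidates per position — 1:stashail {conjunction}; 2:stashail {conjunction}; 3:choipak {adverb}; 4:truk {adverb}; 5:kerp {adjective,adverb}; 6:truk {adverb}.
Rule 4 cannot be satisfied by any choice of tags from the lexicon.
So there is no consistent tagging.

NO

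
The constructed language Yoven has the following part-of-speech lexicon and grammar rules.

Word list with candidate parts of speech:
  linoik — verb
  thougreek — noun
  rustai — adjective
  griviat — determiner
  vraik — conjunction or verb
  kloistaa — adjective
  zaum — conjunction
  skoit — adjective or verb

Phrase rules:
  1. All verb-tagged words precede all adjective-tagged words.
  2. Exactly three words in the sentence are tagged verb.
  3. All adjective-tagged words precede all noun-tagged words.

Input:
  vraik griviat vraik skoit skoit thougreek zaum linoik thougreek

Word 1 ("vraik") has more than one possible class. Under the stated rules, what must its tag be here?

Candidates per position — 1:vraik {conjunction,verb}; 2:griviat {determiner}; 3:vraik {conjunction,verb}; 4:skoit {adjective,verb}; 5:skoit {adjective,verb}; 6:thougreek {noun}; 7:zaum {conjunction}; 8:linoik {verb}; 9:thougreek {noun}.
Position 4: tagging it adjective would leave rule 1 unsatisfiable, so it must be verb.
Position 5: tagging it adjective would leave rule 1 unsatisfiable, so it must be verb.
Position 1: tagging it verb would leave rule 2 unsatisfiable, so it must be conjunction.
Position 3: tagging it verb would leave rule 2 unsatisfiable, so it must be conjunction.
So the tagging must be: conjunction determiner conjunction verb verb noun conjunction verb noun.
Rule-by-rule: rule 1 ✓; rule 2 ✓; rule 3 ✓.

conjunction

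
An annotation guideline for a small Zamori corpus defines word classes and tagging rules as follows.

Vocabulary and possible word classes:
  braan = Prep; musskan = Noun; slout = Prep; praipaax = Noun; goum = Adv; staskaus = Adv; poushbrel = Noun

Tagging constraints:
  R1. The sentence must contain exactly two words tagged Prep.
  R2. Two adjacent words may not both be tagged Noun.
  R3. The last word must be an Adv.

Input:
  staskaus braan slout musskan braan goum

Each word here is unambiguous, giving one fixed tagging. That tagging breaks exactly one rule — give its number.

1

Fixed tagging: Adv Prep Prep Noun Prep Adv.
Applying the rules: R1 ✗, R2 ✓, R3 ✓.
Only rule 1 fails.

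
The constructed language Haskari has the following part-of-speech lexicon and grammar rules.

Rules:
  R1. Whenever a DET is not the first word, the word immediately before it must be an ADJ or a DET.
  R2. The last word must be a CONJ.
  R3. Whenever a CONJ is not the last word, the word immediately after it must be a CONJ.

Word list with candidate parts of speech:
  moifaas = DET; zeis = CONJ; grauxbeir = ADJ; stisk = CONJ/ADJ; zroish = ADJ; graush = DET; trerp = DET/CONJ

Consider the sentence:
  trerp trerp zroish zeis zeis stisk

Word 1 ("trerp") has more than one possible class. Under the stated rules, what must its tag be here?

Candidates per position — 1:trerp {DET,CONJ}; 2:trerp {DET,CONJ}; 3:zroish {ADJ}; 4:zeis {CONJ}; 5:zeis {CONJ}; 6:stisk {CONJ,ADJ}.
At position 1, choosing CONJ makes rule 3 impossible to satisfy; hence DET.
At position 2, choosing CONJ makes rule 3 impossible to satisfy; hence DET.
At position 6, choosing ADJ makes rule 2 impossible to satisfy; hence CONJ.
The only consistent sequence is: DET DET ADJ CONJ CONJ CONJ.
Rule-by-rule: rule 1 ok; rule 2 ok; rule 3 ok.

DET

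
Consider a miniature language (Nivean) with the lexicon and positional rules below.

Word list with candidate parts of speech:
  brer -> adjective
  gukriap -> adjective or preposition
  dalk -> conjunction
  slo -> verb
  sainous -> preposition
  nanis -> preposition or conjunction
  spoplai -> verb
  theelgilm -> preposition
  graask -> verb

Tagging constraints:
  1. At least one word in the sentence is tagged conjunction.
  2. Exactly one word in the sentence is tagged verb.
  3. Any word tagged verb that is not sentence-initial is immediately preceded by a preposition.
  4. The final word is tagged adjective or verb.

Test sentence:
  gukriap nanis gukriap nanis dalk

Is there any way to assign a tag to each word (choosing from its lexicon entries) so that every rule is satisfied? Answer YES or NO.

Candidates per position — 1:gukriap {adjective,preposition}; 2:nanis {preposition,conjunction}; 3:gukriap {adjective,preposition}; 4:nanis {preposition,conjunction}; 5:dalk {conjunction}.
Rule 2 cannot be satisfied by any choice of tags from the lexicon.
So there is no consistent tagging.

NO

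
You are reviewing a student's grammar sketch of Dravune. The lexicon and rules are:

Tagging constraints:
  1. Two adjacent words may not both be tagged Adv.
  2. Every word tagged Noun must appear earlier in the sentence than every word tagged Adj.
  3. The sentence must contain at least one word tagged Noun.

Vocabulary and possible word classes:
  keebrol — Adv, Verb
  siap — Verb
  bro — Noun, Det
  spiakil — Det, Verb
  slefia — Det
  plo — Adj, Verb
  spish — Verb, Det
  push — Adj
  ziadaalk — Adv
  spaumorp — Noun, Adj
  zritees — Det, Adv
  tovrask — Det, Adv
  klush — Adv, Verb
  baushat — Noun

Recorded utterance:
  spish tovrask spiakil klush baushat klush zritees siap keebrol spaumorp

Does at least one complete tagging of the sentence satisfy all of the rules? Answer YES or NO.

Candidates per position — 1:spish {Verb,Det}; 2:tovrask {Det,Adv}; 3:spiakil {Det,Verb}; 4:klush {Adv,Verb}; 5:baushat {Noun}; 6:klush {Adv,Verb}; 7:zritees {Det,Adv}; 8:siap {Verb}; 9:keebrol {Adv,Verb}; 10:spaumorp {Noun,Adj}.
One satisfying assignment: Det Adv Det Adv Noun Adv Det Verb Adv Adj.
Rule-by-rule: rule 1 satisfied; rule 2 satisfied; rule 3 satisfied.

YES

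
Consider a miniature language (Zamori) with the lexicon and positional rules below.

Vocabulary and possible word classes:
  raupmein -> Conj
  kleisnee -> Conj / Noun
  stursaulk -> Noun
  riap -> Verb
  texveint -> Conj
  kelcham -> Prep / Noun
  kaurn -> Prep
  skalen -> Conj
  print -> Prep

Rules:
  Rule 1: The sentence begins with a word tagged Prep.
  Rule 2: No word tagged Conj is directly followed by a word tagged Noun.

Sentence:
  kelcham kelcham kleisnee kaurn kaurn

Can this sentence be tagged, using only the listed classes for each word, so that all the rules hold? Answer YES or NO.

Candidates per position — 1:kelcham {Prep,Noun}; 2:kelcham {Prep,Noun}; 3:kleisnee {Conj,Noun}; 4:kaurn {Prep}; 5:kaurn {Prep}.
One satisfying assignment: Prep Noun Noun Prep Prep.
Check: rule 1 satisfied; rule 2 satisfied.

YES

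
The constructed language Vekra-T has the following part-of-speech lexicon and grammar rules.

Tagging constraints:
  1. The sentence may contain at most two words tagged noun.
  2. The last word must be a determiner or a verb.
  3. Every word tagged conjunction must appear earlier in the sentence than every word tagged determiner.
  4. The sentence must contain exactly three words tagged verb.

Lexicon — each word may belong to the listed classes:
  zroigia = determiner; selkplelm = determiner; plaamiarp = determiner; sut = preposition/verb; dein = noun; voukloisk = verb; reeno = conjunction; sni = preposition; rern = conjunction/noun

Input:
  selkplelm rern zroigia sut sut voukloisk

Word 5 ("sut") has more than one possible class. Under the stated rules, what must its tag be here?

Candidates per position — 1:selkplelm {determiner}; 2:rern {conjunction,noun}; 3:zroigia {determiner}; 4:sut {preposition,verb}; 5:sut {preposition,verb}; 6:voukloisk {verb}.
If word 2 were conjunction, no tagging could satisfy rule 3; so word 2 is noun.
If word 4 were preposition, no tagging could satisfy rule 4; so word 4 is verb.
If word 5 were preposition, no tagging could satisfy rule 4; so word 5 is verb.
The unique satisfying tagging is: determiner noun determiner verb verb verb.
Checking: rule 1 holds; rule 2 holds; rule 3 holds; rule 4 holds.

verb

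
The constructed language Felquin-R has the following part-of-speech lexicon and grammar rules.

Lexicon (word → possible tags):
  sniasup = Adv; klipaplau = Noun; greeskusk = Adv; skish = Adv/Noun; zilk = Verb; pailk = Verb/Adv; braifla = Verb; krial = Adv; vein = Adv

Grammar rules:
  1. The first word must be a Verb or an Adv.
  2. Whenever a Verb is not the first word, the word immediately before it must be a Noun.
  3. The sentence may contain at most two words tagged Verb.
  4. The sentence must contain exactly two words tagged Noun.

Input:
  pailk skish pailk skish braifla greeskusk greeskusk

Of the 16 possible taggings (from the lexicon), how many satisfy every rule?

Candidates per position — 1:pailk {Verb,Adv}; 2:skish {Adv,Noun}; 3:pailk {Verb,Adv}; 4:skish {Adv,Noun}; 5:braifla {Verb}; 6:greeskusk {Adv}; 7:greeskusk {Adv}.
There are 16 candidate sequences in total.
The sequences that satisfy every rule: Verb Noun Adv Noun Verb Adv Adv; Adv Noun Verb Noun Verb Adv Adv; Adv Noun Adv Noun Verb Adv Adv.
Count = 3.

3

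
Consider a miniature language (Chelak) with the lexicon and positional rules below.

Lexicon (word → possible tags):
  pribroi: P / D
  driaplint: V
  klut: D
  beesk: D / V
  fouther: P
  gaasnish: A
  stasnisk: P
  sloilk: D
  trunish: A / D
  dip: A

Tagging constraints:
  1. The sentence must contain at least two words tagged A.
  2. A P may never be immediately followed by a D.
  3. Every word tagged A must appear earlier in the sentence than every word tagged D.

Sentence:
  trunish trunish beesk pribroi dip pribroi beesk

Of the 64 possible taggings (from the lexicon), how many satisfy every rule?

3

Candidates per position — 1:trunish {A,D}; 2:trunish {A,D}; 3:beesk {D,V}; 4:pribroi {P,D}; 5:dip {A}; 6:pribroi {P,D}; 7:beesk {D,V}.
There are 64 candidate sequences in total.
The sequences that satisfy every rule: A A V P A P V; A A V P A D D; A A V P A D V.
Count = 3.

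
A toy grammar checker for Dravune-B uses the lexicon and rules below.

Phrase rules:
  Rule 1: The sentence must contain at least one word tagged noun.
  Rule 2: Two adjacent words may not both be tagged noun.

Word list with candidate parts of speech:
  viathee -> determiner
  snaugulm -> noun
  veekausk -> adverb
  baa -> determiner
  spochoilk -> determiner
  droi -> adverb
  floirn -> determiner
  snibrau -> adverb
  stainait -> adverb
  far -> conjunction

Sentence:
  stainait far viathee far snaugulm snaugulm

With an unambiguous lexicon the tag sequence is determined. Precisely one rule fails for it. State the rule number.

2

Fixed tagging: adverb conjunction determiner conjunction noun noun.
Checking each rule: R1 pass, R2 fail.
Only rule 2 fails.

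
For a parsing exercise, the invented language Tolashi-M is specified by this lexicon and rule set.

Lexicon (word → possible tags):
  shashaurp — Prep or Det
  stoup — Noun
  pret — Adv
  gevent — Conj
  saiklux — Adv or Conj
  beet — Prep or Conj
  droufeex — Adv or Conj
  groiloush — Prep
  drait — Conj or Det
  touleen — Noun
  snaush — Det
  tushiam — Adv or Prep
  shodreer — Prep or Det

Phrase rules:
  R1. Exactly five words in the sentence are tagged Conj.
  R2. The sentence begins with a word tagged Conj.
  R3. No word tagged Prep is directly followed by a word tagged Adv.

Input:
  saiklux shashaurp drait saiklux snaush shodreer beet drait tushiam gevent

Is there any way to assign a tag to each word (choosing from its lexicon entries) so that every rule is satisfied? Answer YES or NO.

Candidates per position — 1:saiklux {Adv,Conj}; 2:shashaurp {Prep,Det}; 3:drait {Conj,Det}; 4:saiklux {Adv,Conj}; 5:snaush {Det}; 6:shodreer {Prep,Det}; 7:beet {Prep,Conj}; 8:drait {Conj,Det}; 9:tushiam {Adv,Prep}; 10:gevent {Conj}.
One satisfying assignment: Conj Prep Det Conj Det Prep Conj Conj Prep Conj.
Checking: rule 1 ok; rule 2 ok; rule 3 ok.

YES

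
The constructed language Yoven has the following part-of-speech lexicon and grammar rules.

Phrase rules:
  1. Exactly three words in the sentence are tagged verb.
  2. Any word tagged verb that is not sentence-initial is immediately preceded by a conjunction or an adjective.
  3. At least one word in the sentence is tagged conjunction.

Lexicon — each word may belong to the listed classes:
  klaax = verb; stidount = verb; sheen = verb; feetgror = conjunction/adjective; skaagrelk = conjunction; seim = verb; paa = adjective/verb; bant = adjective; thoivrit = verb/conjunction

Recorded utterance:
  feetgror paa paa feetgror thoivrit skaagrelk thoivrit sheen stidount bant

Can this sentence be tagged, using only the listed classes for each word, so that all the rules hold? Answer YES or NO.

Candidates per position — 1:feetgror {conjunction,adjective}; 2:paa {adjective,verb}; 3:paa {adjective,verb}; 4:feetgror {conjunction,adjective}; 5:thoivrit {verb,conjunction}; 6:skaagrelk {conjunction}; 7:thoivrit {verb,conjunction}; 8:sheen {verb}; 9:stidount {verb}; 10:bant {adjective}.
Rule 2 cannot be satisfied by any choice of tags from the lexicon.
So there is no consistent tagging.

NO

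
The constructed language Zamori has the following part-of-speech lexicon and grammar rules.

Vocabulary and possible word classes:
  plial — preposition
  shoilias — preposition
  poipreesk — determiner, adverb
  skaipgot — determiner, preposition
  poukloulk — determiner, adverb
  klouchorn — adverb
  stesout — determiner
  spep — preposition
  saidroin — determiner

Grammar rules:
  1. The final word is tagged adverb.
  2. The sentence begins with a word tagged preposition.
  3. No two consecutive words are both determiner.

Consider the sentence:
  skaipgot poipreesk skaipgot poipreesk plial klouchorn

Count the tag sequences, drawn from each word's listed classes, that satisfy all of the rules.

5

Candidates per position — 1:skaipgot {determiner,preposition}; 2:poipreesk {determiner,adverb}; 3:skaipgot {determiner,preposition}; 4:poipreesk {determiner,adverb}; 5:plial {preposition}; 6:klouchorn {adverb}.
There are 16 candidate sequences in total.
The sequences that satisfy every rule: preposition determiner preposition determiner preposition adverb; preposition determiner preposition adverb preposition adverb; preposition adverb determiner adverb preposition adverb; preposition adverb preposition determiner preposition adverb; preposition adverb preposition adverb preposition adverb.
Count = 5.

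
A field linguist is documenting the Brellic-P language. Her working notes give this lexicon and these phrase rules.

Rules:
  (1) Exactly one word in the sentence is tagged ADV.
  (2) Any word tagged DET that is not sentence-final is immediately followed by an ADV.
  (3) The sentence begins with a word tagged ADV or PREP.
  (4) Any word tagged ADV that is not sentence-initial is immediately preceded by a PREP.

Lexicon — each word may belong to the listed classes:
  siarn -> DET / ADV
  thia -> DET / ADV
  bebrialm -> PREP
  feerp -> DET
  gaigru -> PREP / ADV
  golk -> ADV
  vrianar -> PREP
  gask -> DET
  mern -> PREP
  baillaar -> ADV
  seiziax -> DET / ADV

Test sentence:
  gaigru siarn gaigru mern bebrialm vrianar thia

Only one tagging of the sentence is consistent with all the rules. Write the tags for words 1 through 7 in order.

Candidates per position — 1:gaigru {PREP,ADV}; 2:siarn {DET,ADV}; 3:gaigru {PREP,ADV}; 4:mern {PREP}; 5:bebrialm {PREP}; 6:vrianar {PREP}; 7:thia {DET,ADV}.
At position 3, choosing ADV makes rule 4 impossible to satisfy; hence PREP.
At position 2, choosing DET makes rule 2 impossible to satisfy; hence ADV.
At position 7, choosing ADV makes rule 1 impossible to satisfy; hence DET.
At position 1, choosing ADV makes rule 1 impossible to satisfy; hence PREP.
The only consistent sequence is: PREP ADV PREP PREP PREP PREP DET.
Rule-by-rule: rule 1 holds; rule 2 holds; rule 3 holds; rule 4 holds.

PREP ADV PREP PREP PREP PREP DET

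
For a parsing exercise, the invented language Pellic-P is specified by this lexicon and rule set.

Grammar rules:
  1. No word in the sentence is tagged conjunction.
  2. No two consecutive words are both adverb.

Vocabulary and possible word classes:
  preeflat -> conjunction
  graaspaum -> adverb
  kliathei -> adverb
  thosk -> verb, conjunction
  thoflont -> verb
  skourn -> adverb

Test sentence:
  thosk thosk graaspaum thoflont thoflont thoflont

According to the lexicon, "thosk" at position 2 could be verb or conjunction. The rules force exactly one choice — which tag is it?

Candidates per position — 1:thosk {verb,conjunction}; 2:thosk {verb,conjunction}; 3:graaspaum {adverb}; 4:thoflont {verb}; 5:thoflont {verb}; 6:thoflont {verb}.
Position 1: conjunction is ruled out by rule 1; that leaves verb.
Position 2: conjunction is ruled out by rule 1; that leaves verb.
That leaves exactly one tagging: verb verb adverb verb verb verb.
Checking: rule 1 holds; rule 2 holds.

verb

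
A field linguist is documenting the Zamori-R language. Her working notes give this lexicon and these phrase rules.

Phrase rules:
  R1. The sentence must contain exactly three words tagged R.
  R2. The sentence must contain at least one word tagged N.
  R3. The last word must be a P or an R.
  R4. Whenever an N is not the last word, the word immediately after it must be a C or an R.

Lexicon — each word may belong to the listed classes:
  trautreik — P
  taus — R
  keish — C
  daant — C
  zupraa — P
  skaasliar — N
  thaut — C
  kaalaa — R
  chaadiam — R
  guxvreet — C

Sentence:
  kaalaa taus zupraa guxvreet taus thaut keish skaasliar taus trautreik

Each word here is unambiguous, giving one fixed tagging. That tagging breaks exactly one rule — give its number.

1

Fixed tagging: R R P C R C C N R P.
Checking each rule: R1 violated, R2 holds, R3 holds, R4 holds.
Only rule 1 fails.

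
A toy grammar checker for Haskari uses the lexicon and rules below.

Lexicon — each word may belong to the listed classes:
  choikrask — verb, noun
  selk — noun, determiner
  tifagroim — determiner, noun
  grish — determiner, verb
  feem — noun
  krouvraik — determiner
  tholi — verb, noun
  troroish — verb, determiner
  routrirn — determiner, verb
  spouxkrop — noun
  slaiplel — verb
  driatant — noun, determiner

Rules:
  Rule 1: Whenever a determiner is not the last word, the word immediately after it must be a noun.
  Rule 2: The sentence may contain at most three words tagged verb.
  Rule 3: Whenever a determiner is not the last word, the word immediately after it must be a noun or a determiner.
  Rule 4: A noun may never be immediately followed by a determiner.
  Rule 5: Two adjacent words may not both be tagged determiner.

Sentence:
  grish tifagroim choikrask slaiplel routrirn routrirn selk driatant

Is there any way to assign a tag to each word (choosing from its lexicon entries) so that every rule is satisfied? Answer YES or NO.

YES

Candidates per position — 1:grish {determiner,verb}; 2:tifagroim {determiner,noun}; 3:choikrask {verb,noun}; 4:slaiplel {verb}; 5:routrirn {determiner,verb}; 6:routrirn {determiner,verb}; 7:selk {noun,determiner}; 8:driatant {noun,determiner}.
One satisfying assignment: determiner noun noun verb verb verb noun noun.
Rule-by-rule: rule 1 holds; rule 2 holds; rule 3 holds; rule 4 holds; rule 5 holds.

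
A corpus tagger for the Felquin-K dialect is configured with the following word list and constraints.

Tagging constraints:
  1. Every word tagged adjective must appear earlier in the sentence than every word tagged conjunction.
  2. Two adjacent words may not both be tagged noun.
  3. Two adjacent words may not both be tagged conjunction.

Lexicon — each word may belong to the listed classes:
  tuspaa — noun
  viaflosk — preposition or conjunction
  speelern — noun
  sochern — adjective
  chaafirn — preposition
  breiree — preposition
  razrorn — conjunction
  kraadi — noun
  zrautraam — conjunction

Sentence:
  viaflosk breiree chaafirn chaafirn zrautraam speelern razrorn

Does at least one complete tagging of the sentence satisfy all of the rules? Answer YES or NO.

Candidates per position — 1:viaflosk {preposition,conjunction}; 2:breiree {preposition}; 3:chaafirn {preposition}; 4:chaafirn {preposition}; 5:zrautraam {conjunction}; 6:speelern {noun}; 7:razrorn {conjunction}.
One satisfying assignment: conjunction preposition preposition preposition conjunction noun conjunction.
Verifying each rule — rule 1 holds; rule 2 holds; rule 3 holds.

YES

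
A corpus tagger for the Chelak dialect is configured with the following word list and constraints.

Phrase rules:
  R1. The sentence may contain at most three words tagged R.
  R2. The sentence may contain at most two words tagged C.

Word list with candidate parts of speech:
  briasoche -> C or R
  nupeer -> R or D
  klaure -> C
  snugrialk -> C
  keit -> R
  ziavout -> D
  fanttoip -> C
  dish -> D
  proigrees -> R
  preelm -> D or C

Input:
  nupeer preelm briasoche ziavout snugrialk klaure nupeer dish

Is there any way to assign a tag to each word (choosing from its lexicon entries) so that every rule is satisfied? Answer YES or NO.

YES

Candidates per position — 1:nupeer {R,D}; 2:preelm {D,C}; 3:briasoche {C,R}; 4:ziavout {D}; 5:snugrialk {C}; 6:klaure {C}; 7:nupeer {R,D}; 8:dish {D}.
One satisfying assignment: R D R D C C R D.
Verifying each rule — rule 1 holds; rule 2 holds.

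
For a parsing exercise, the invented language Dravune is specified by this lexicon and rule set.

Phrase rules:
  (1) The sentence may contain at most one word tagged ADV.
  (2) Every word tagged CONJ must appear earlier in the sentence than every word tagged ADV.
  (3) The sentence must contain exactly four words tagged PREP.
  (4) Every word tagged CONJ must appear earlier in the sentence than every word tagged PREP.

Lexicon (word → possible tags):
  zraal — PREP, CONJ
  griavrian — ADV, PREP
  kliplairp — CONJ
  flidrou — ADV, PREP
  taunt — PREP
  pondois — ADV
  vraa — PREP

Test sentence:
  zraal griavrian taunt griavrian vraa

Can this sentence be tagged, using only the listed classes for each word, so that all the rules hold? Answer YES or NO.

YES

Candidates per position — 1:zraal {PREP,CONJ}; 2:griavrian {ADV,PREP}; 3:taunt {PREP}; 4:griavrian {ADV,PREP}; 5:vraa {PREP}.
One satisfying assignment: PREP ADV PREP PREP PREP.
Rule-by-rule: rule 1 ✓; rule 2 ✓; rule 3 ✓; rule 4 ✓.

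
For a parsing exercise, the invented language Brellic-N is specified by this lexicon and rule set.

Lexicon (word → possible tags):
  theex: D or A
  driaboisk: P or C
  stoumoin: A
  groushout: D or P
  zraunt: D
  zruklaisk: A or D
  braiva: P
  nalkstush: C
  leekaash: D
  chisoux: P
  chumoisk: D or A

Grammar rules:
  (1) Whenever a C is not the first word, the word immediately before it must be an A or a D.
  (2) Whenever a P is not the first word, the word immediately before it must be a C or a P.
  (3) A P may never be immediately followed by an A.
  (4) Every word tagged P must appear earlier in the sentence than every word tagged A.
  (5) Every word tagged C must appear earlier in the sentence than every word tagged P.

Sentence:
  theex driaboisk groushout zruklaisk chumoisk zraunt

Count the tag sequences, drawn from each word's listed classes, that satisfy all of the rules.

10

Candidates per position — 1:theex {D,A}; 2:driaboisk {P,C}; 3:groushout {D,P}; 4:zruklaisk {A,D}; 5:chumoisk {D,A}; 6:zraunt {D}.
There are 32 candidate sequences in total.
Checking each against the rules leaves 10 sequences.
Count = 10.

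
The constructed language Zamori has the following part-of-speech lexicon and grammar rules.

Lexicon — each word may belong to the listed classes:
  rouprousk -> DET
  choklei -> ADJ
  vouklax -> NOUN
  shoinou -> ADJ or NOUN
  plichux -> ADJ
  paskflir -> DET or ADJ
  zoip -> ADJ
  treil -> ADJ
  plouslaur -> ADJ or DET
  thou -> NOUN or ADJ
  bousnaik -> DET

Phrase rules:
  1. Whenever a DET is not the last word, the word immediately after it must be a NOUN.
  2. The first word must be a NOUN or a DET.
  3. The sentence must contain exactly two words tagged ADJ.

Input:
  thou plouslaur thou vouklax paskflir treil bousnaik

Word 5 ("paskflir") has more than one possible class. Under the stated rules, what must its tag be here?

Candidates per position — 1:thou {NOUN,ADJ}; 2:plouslaur {ADJ,DET}; 3:thou {NOUN,ADJ}; 4:vouklax {NOUN}; 5:paskflir {DET,ADJ}; 6:treil {ADJ}; 7:bousnaik {DET}.
At position 1, choosing ADJ makes rule 2 impossible to satisfy; hence NOUN.
At position 5, choosing DET makes rule 1 impossible to satisfy; hence ADJ.
At position 2, choosing ADJ makes rule 3 impossible to satisfy; hence DET.
At position 3, choosing ADJ makes rule 1 impossible to satisfy; hence NOUN.
That leaves exactly one tagging: NOUN DET NOUN NOUN ADJ ADJ DET.
Check: rule 1 satisfied; rule 2 satisfied; rule 3 satisfied.

ADJ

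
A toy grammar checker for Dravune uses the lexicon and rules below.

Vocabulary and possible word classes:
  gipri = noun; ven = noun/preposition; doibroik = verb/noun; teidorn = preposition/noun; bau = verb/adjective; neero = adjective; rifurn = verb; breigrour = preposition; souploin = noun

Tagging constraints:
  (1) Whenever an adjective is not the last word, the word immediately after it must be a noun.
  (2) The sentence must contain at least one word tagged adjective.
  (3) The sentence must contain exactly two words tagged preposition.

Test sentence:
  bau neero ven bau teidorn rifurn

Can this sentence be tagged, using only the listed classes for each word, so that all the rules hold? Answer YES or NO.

NO

Candidates per position — 1:bau {verb,adjective}; 2:neero {adjective}; 3:ven {noun,preposition}; 4:bau {verb,adjective}; 5:teidorn {preposition,noun}; 6:rifurn {verb}.
Every candidate sequence violates at least one rule; no consistent tagging exists.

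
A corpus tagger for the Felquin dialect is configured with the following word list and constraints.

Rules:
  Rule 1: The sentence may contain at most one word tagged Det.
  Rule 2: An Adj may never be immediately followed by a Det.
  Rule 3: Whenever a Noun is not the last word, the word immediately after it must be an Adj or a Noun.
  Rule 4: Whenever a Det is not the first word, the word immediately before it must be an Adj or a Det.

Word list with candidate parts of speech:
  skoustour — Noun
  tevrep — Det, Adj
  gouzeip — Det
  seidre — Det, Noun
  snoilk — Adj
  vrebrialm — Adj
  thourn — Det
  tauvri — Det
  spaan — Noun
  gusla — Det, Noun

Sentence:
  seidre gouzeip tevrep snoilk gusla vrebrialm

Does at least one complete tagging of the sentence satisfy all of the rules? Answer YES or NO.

NO

Candidates per position — 1:seidre {Det,Noun}; 2:gouzeip {Det}; 3:tevrep {Det,Adj}; 4:snoilk {Adj}; 5:gusla {Det,Noun}; 6:vrebrialm {Adj}.
Every candidate sequence violates at least one rule; no consistent tagging exists.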